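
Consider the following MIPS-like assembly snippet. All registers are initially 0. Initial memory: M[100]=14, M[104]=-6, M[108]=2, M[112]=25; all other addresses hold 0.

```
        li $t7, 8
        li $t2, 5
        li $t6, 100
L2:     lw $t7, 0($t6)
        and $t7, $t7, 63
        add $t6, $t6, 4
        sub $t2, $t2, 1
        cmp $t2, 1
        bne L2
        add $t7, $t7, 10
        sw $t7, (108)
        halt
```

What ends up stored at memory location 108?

35

after li $t7, 8: $t7=8
after li $t2, 5: $t2=5
after li $t6, 100: $t6=100
after lw $t7, 0($t6): $t7=M[100]=14
after and $t7, $t7, 63: $t7=14&63=14
after add $t6, $t6, 4: $t6=100+4=104
after sub $t2, $t2, 1: $t2=5-1=4
cmp $t2, 1  (cmp 4,1)
bne L2: taken
after lw $t7, 0($t6): $t7=M[104]=-6
after and $t7, $t7, 63: $t7=(-6)&63=58
after add $t6, $t6, 4: $t6=104+4=108
after sub $t2, $t2, 1: $t2=4-1=3
cmp $t2, 1  (cmp 3,1)
bne L2: taken
after lw $t7, 0($t6): $t7=M[108]=2
after and $t7, $t7, 63: $t7=2&63=2
after add $t6, $t6, 4: $t6=108+4=112
after sub $t2, $t2, 1: $t2=3-1=2
cmp $t2, 1  (cmp 2,1)
bne L2: taken
after lw $t7, 0($t6): $t7=M[112]=25
after and $t7, $t7, 63: $t7=25&63=25
after add $t6, $t6, 4: $t6=112+4=116
after sub $t2, $t2, 1: $t2=2-1=1
cmp $t2, 1  (cmp 1,1)
bne L2: not taken
after add $t7, $t7, 10: $t7=25+10=35
sw $t7, (108) → M[108]=35
halt.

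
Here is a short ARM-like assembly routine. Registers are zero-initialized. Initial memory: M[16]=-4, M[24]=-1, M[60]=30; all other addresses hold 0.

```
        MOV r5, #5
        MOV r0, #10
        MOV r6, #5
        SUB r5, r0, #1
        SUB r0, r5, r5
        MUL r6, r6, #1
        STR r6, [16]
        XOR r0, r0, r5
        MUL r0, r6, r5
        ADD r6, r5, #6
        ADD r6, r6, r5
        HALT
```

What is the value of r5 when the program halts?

9

r5=5
r0=10
r6=5
r5=10-1=9
r0=9-9=0
r6=5*1=5
STR r6, [16] → M[16]=5
r0=0^9=9
r0=5*9=45
r6=9+6=15
r6=15+9=24
halt.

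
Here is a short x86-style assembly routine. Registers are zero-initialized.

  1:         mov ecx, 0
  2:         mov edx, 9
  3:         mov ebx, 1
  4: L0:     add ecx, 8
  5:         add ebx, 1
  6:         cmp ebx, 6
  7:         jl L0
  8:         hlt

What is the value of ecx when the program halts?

40

ecx=0
edx=9
ebx=1
ecx=0+8=8
ebx=1+1=2
cmp ebx, 6  (cmp 2,6)
jl L0: taken
ecx=8+8=16
ebx=2+1=3
cmp ebx, 6  (cmp 3,6)
jl L0: taken
ecx=16+8=24
ebx=3+1=4
cmp ebx, 6  (cmp 4,6)
jl L0: taken
ecx=24+8=32
ebx=4+1=5
cmp ebx, 6  (cmp 5,6)
jl L0: taken
ecx=32+8=40
ebx=5+1=6
cmp ebx, 6  (cmp 6,6)
jl L0: not taken
halt.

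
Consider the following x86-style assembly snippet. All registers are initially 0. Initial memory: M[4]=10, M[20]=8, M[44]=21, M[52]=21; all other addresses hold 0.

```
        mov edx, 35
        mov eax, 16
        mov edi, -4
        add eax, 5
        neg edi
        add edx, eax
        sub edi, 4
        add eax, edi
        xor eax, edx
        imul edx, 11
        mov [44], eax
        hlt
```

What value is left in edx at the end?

616

after mov edx, 35: edx=35
after mov eax, 16: eax=16
after mov edi, -4: edi=-4
after add eax, 5: eax=16+5=21
after neg edi: edi=-(-4)=4
after add edx, eax: edx=35+21=56
after sub edi, 4: edi=4-4=0
after add eax, edi: eax=21+0=21
after xor eax, edx: eax=21^56=45
after imul edx, 11: edx=56*11=616
mov [44], eax → M[44]=45
halt.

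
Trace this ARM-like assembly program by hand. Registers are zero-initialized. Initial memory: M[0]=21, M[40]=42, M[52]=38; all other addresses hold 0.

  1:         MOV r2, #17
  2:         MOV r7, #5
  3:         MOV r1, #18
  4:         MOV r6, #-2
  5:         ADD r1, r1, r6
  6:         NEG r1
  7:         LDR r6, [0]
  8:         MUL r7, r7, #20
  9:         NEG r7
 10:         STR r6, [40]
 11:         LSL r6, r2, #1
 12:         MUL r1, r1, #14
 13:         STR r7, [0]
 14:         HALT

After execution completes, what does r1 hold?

r2=17
r7=5
r1=18
r6=-2
r1=18+(-2)=16
r1=-(16)=-16
r6=M[0]=21
r7=5*20=100
r7=-(100)=-100
STR r6, [40] → M[40]=21
r6=17<<1=34
r1=(-16)*14=-224
STR r7, [0] → M[0]=-100
halt.

-224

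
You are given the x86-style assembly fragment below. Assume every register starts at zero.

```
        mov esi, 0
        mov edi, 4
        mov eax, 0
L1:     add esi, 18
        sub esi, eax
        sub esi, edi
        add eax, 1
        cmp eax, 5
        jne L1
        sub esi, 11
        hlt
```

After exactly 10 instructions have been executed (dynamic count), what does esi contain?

esi=0
edi=4
eax=0
esi=0+18=18
esi=18-0=18
esi=18-4=14
eax=0+1=1
cmp eax, 5  (cmp 1,5)
jne L1: taken
esi=14+18=32
After step 10: esi = 32.

32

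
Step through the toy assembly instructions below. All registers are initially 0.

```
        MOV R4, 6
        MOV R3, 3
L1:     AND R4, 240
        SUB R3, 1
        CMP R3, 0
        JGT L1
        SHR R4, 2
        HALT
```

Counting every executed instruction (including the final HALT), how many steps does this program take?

16

after MOV R4, 6: R4=6
after MOV R3, 3: R3=3
after AND R4, 240: R4=6&240=0
after SUB R3, 1: R3=3-1=2
CMP R3, 0  (cmp 2,0)
JGT L1: taken
after AND R4, 240: R4=0&240=0
after SUB R3, 1: R3=2-1=1
CMP R3, 0  (cmp 1,0)
JGT L1: taken
after AND R4, 240: R4=0&240=0
after SUB R3, 1: R3=1-1=0
CMP R3, 0  (cmp 0,0)
JGT L1: not taken
after SHR R4, 2: R4=0>>2=0
halt.
Total executed instructions: 16.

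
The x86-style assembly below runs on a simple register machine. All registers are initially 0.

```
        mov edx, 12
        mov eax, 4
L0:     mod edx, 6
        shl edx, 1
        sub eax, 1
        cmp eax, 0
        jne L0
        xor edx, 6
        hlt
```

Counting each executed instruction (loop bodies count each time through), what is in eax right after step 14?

2

edx=12
eax=4
edx=12%6=0
edx=0<<1=0
eax=4-1=3
cmp eax, 0  (cmp 3,0)
jne L0: taken
edx=0%6=0
edx=0<<1=0
eax=3-1=2
cmp eax, 0  (cmp 2,0)
jne L0: taken
edx=0%6=0
edx=0<<1=0
After step 14: eax = 2.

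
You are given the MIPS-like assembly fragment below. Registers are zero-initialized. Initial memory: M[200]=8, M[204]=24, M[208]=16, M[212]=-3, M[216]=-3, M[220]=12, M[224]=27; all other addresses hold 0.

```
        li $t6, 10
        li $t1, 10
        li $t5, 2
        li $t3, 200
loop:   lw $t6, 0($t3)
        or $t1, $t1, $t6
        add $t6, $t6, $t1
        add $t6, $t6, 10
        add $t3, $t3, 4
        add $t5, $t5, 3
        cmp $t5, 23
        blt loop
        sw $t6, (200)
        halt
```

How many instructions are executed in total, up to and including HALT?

$t6=10
$t1=10
$t5=2
$t3=200
$t6=M[200]=8
$t1=10|8=10
$t6=8+10=18
$t6=18+10=28
$t3=200+4=204
$t5=2+3=5
cmp $t5, 23  (cmp 5,23)
blt loop: taken
$t6=M[204]=24
$t1=10|24=26
$t6=24+26=50
$t6=50+10=60
$t3=204+4=208
$t5=5+3=8
cmp $t5, 23  (cmp 8,23)
blt loop: taken
$t6=M[208]=16
$t1=26|16=26
$t6=16+26=42
$t6=42+10=52
$t3=208+4=212
$t5=8+3=11
cmp $t5, 23  (cmp 11,23)
blt loop: taken
$t6=M[212]=-3
$t1=26|(-3)=-1
$t6=(-3)+(-1)=-4
$t6=(-4)+10=6
$t3=212+4=216
$t5=11+3=14
cmp $t5, 23  (cmp 14,23)
blt loop: taken
$t6=M[216]=-3
$t1=(-1)|(-3)=-1
$t6=(-3)+(-1)=-4
$t6=(-4)+10=6
$t3=216+4=220
$t5=14+3=17
cmp $t5, 23  (cmp 17,23)
blt loop: taken
$t6=M[220]=12
$t1=(-1)|12=-1
$t6=12+(-1)=11
$t6=11+10=21
$t3=220+4=224
$t5=17+3=20
cmp $t5, 23  (cmp 20,23)
blt loop: taken
$t6=M[224]=27
$t1=(-1)|27=-1
$t6=27+(-1)=26
$t6=26+10=36
$t3=224+4=228
$t5=20+3=23
cmp $t5, 23  (cmp 23,23)
blt loop: not taken
sw $t6, (200) → M[200]=36
halt.
Total executed instructions: 62.

62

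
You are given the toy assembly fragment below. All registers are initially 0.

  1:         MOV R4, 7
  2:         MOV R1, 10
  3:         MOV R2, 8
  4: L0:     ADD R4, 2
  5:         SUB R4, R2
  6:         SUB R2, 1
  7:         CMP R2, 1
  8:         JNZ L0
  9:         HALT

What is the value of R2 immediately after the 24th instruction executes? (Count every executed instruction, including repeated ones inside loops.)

4

MOV R4, 7 → R4=7
MOV R1, 10 → R1=10
MOV R2, 8 → R2=8
ADD R4, 2 → R4=7+2=9
SUB R4, R2 → R4=9-8=1
SUB R2, 1 → R2=8-1=7
CMP R2, 1  (cmp 7,1)
JNZ L0: taken
ADD R4, 2 → R4=1+2=3
SUB R4, R2 → R4=3-7=-4
SUB R2, 1 → R2=7-1=6
CMP R2, 1  (cmp 6,1)
JNZ L0: taken
ADD R4, 2 → R4=(-4)+2=-2
SUB R4, R2 → R4=(-2)-6=-8
SUB R2, 1 → R2=6-1=5
CMP R2, 1  (cmp 5,1)
JNZ L0: taken
ADD R4, 2 → R4=(-8)+2=-6
SUB R4, R2 → R4=(-6)-5=-11
SUB R2, 1 → R2=5-1=4
CMP R2, 1  (cmp 4,1)
JNZ L0: taken
ADD R4, 2 → R4=(-11)+2=-9
After step 24: R2 = 4.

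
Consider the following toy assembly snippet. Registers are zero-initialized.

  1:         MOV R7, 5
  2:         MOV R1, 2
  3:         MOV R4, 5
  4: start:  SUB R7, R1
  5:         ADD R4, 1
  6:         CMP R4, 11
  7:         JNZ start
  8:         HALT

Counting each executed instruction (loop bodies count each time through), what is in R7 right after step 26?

after MOV R7, 5: R7=5
after MOV R1, 2: R1=2
after MOV R4, 5: R4=5
after SUB R7, R1: R7=5-2=3
after ADD R4, 1: R4=5+1=6
CMP R4, 11  (cmp 6,11)
JNZ start: taken
after SUB R7, R1: R7=3-2=1
after ADD R4, 1: R4=6+1=7
CMP R4, 11  (cmp 7,11)
JNZ start: taken
after SUB R7, R1: R7=1-2=-1
after ADD R4, 1: R4=7+1=8
CMP R4, 11  (cmp 8,11)
JNZ start: taken
after SUB R7, R1: R7=(-1)-2=-3
after ADD R4, 1: R4=8+1=9
CMP R4, 11  (cmp 9,11)
JNZ start: taken
after SUB R7, R1: R7=(-3)-2=-5
after ADD R4, 1: R4=9+1=10
CMP R4, 11  (cmp 10,11)
JNZ start: taken
after SUB R7, R1: R7=(-5)-2=-7
after ADD R4, 1: R4=10+1=11
CMP R4, 11  (cmp 11,11)
After step 26: R7 = -7.

-7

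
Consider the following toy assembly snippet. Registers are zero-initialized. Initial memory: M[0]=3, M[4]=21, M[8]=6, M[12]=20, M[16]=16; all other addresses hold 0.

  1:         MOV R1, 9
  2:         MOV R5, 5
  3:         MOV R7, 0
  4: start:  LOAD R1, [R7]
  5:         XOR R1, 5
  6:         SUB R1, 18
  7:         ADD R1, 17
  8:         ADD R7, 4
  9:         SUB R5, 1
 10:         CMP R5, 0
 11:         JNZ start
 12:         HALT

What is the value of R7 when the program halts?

20

after MOV R1, 9: R1=9
after MOV R5, 5: R5=5
after MOV R7, 0: R7=0
after LOAD R1, [R7]: R1=M[0]=3
after XOR R1, 5: R1=3^5=6
after SUB R1, 18: R1=6-18=-12
after ADD R1, 17: R1=(-12)+17=5
after ADD R7, 4: R7=0+4=4
after SUB R5, 1: R5=5-1=4
CMP R5, 0  (cmp 4,0)
JNZ start: taken
after LOAD R1, [R7]: R1=M[4]=21
after XOR R1, 5: R1=21^5=16
after SUB R1, 18: R1=16-18=-2
after ADD R1, 17: R1=(-2)+17=15
after ADD R7, 4: R7=4+4=8
after SUB R5, 1: R5=4-1=3
CMP R5, 0  (cmp 3,0)
JNZ start: taken
after LOAD R1, [R7]: R1=M[8]=6
after XOR R1, 5: R1=6^5=3
after SUB R1, 18: R1=3-18=-15
after ADD R1, 17: R1=(-15)+17=2
after ADD R7, 4: R7=8+4=12
after SUB R5, 1: R5=3-1=2
CMP R5, 0  (cmp 2,0)
JNZ start: taken
after LOAD R1, [R7]: R1=M[12]=20
after XOR R1, 5: R1=20^5=17
after SUB R1, 18: R1=17-18=-1
after ADD R1, 17: R1=(-1)+17=16
after ADD R7, 4: R7=12+4=16
after SUB R5, 1: R5=2-1=1
CMP R5, 0  (cmp 1,0)
JNZ start: taken
after LOAD R1, [R7]: R1=M[16]=16
after XOR R1, 5: R1=16^5=21
after SUB R1, 18: R1=21-18=3
after ADD R1, 17: R1=3+17=20
after ADD R7, 4: R7=16+4=20
after SUB R5, 1: R5=1-1=0
CMP R5, 0  (cmp 0,0)
JNZ start: not taken
halt.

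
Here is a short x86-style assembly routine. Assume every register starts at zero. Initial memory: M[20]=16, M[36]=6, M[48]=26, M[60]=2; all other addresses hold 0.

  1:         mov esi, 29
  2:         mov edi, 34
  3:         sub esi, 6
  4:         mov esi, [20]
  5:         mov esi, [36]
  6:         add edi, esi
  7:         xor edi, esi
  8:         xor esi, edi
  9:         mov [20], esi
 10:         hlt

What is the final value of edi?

46

esi=29
edi=34
esi=29-6=23
esi=M[20]=16
esi=M[36]=6
edi=34+6=40
edi=40^6=46
esi=6^46=40
mov [20], esi → M[20]=40
halt.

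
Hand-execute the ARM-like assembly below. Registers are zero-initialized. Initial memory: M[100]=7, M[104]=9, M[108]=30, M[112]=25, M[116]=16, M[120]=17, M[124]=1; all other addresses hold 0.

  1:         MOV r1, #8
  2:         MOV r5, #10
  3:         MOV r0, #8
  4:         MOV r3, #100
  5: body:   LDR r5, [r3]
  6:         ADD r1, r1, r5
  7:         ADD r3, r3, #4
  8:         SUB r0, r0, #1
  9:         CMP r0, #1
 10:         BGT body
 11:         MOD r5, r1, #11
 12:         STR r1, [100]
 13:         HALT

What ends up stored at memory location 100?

MOV r1, #8 → r1=8
MOV r5, #10 → r5=10
MOV r0, #8 → r0=8
MOV r3, #100 → r3=100
LDR r5, [r3] → r5=M[100]=7
ADD r1, r1, r5 → r1=8+7=15
ADD r3, r3, #4 → r3=100+4=104
SUB r0, r0, #1 → r0=8-1=7
CMP r0, #1  (cmp 7,1)
BGT body: taken
LDR r5, [r3] → r5=M[104]=9
ADD r1, r1, r5 → r1=15+9=24
ADD r3, r3, #4 → r3=104+4=108
SUB r0, r0, #1 → r0=7-1=6
CMP r0, #1  (cmp 6,1)
BGT body: taken
LDR r5, [r3] → r5=M[108]=30
ADD r1, r1, r5 → r1=24+30=54
ADD r3, r3, #4 → r3=108+4=112
SUB r0, r0, #1 → r0=6-1=5
CMP r0, #1  (cmp 5,1)
BGT body: taken
LDR r5, [r3] → r5=M[112]=25
ADD r1, r1, r5 → r1=54+25=79
ADD r3, r3, #4 → r3=112+4=116
SUB r0, r0, #1 → r0=5-1=4
CMP r0, #1  (cmp 4,1)
BGT body: taken
LDR r5, [r3] → r5=M[116]=16
ADD r1, r1, r5 → r1=79+16=95
ADD r3, r3, #4 → r3=116+4=120
SUB r0, r0, #1 → r0=4-1=3
CMP r0, #1  (cmp 3,1)
BGT body: taken
LDR r5, [r3] → r5=M[120]=17
ADD r1, r1, r5 → r1=95+17=112
ADD r3, r3, #4 → r3=120+4=124
SUB r0, r0, #1 → r0=3-1=2
CMP r0, #1  (cmp 2,1)
BGT body: taken
LDR r5, [r3] → r5=M[124]=1
ADD r1, r1, r5 → r1=112+1=113
ADD r3, r3, #4 → r3=124+4=128
SUB r0, r0, #1 → r0=2-1=1
CMP r0, #1  (cmp 1,1)
BGT body: not taken
MOD r5, r1, #11 → r5=113%11=3
STR r1, [100] → M[100]=113
halt.

113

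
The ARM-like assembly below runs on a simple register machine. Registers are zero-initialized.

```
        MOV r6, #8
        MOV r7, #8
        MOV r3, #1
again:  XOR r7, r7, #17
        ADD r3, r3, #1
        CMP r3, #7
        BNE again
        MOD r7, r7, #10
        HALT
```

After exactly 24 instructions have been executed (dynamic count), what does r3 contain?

6

after MOV r6, #8: r6=8
after MOV r7, #8: r7=8
after MOV r3, #1: r3=1
after XOR r7, r7, #17: r7=8^17=25
after ADD r3, r3, #1: r3=1+1=2
CMP r3, #7  (cmp 2,7)
BNE again: taken
after XOR r7, r7, #17: r7=25^17=8
after ADD r3, r3, #1: r3=2+1=3
CMP r3, #7  (cmp 3,7)
BNE again: taken
after XOR r7, r7, #17: r7=8^17=25
after ADD r3, r3, #1: r3=3+1=4
CMP r3, #7  (cmp 4,7)
BNE again: taken
after XOR r7, r7, #17: r7=25^17=8
after ADD r3, r3, #1: r3=4+1=5
CMP r3, #7  (cmp 5,7)
BNE again: taken
after XOR r7, r7, #17: r7=8^17=25
after ADD r3, r3, #1: r3=5+1=6
CMP r3, #7  (cmp 6,7)
BNE again: taken
after XOR r7, r7, #17: r7=25^17=8
After step 24: r3 = 6.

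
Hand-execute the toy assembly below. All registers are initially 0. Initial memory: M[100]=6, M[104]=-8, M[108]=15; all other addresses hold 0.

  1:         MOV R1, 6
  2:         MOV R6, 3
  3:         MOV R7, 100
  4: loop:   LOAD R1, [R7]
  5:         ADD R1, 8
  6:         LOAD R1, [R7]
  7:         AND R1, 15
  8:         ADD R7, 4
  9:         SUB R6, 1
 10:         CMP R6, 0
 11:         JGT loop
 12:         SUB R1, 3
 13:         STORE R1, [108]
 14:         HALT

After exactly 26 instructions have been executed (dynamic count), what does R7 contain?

R1=6
R6=3
R7=100
R1=M[100]=6
R1=6+8=14
R1=M[100]=6
R1=6&15=6
R7=100+4=104
R6=3-1=2
CMP R6, 0  (cmp 2,0)
JGT loop: taken
R1=M[104]=-8
R1=(-8)+8=0
R1=M[104]=-8
R1=(-8)&15=8
R7=104+4=108
R6=2-1=1
CMP R6, 0  (cmp 1,0)
JGT loop: taken
R1=M[108]=15
R1=15+8=23
R1=M[108]=15
R1=15&15=15
R7=108+4=112
R6=1-1=0
CMP R6, 0  (cmp 0,0)
After step 26: R7 = 112.

112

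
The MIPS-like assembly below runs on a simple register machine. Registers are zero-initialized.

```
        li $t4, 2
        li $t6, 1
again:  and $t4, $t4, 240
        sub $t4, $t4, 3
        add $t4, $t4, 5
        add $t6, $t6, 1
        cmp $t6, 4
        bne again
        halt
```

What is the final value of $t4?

2

li $t4, 2 → $t4=2
li $t6, 1 → $t6=1
and $t4, $t4, 240 → $t4=2&240=0
sub $t4, $t4, 3 → $t4=0-3=-3
add $t4, $t4, 5 → $t4=(-3)+5=2
add $t6, $t6, 1 → $t6=1+1=2
cmp $t6, 4  (cmp 2,4)
bne again: taken
and $t4, $t4, 240 → $t4=2&240=0
sub $t4, $t4, 3 → $t4=0-3=-3
add $t4, $t4, 5 → $t4=(-3)+5=2
add $t6, $t6, 1 → $t6=2+1=3
cmp $t6, 4  (cmp 3,4)
bne again: taken
and $t4, $t4, 240 → $t4=2&240=0
sub $t4, $t4, 3 → $t4=0-3=-3
add $t4, $t4, 5 → $t4=(-3)+5=2
add $t6, $t6, 1 → $t6=3+1=4
cmp $t6, 4  (cmp 4,4)
bne again: not taken
halt.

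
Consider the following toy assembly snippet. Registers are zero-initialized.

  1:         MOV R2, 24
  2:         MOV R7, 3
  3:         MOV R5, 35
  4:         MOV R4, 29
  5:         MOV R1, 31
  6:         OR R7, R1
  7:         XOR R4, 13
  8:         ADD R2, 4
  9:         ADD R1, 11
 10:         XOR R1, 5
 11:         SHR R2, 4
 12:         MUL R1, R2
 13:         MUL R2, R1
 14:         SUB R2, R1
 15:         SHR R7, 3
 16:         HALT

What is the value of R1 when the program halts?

MOV R2, 24 → R2=24
MOV R7, 3 → R7=3
MOV R5, 35 → R5=35
MOV R4, 29 → R4=29
MOV R1, 31 → R1=31
OR R7, R1 → R7=3|31=31
XOR R4, 13 → R4=29^13=16
ADD R2, 4 → R2=24+4=28
ADD R1, 11 → R1=31+11=42
XOR R1, 5 → R1=42^5=47
SHR R2, 4 → R2=28>>4=1
MUL R1, R2 → R1=47*1=47
MUL R2, R1 → R2=1*47=47
SUB R2, R1 → R2=47-47=0
SHR R7, 3 → R7=31>>3=3
halt.

47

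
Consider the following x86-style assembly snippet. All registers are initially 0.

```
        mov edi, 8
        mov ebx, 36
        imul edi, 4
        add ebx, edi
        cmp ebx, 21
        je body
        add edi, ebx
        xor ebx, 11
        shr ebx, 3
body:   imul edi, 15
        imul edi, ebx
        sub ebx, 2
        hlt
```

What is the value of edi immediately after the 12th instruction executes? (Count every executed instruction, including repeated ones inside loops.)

13500

after mov edi, 8: edi=8
after mov ebx, 36: ebx=36
after imul edi, 4: edi=8*4=32
after add ebx, edi: ebx=36+32=68
cmp ebx, 21  (cmp 68,21)
je body: not taken
after add edi, ebx: edi=32+68=100
after xor ebx, 11: ebx=68^11=79
after shr ebx, 3: ebx=79>>3=9
after imul edi, 15: edi=100*15=1500
after imul edi, ebx: edi=1500*9=13500
after sub ebx, 2: ebx=9-2=7
After step 12: edi = 13500.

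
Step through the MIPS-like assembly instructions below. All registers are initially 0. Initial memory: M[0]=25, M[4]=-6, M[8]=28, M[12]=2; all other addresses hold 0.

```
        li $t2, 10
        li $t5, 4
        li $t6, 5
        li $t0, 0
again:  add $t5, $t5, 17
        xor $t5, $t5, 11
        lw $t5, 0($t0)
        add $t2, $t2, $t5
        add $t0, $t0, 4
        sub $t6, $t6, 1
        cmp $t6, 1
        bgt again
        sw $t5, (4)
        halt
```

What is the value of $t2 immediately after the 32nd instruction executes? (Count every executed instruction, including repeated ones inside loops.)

59

after li $t2, 10: $t2=10
after li $t5, 4: $t5=4
after li $t6, 5: $t6=5
after li $t0, 0: $t0=0
after add $t5, $t5, 17: $t5=4+17=21
after xor $t5, $t5, 11: $t5=21^11=30
after lw $t5, 0($t0): $t5=M[0]=25
after add $t2, $t2, $t5: $t2=10+25=35
after add $t0, $t0, 4: $t0=0+4=4
after sub $t6, $t6, 1: $t6=5-1=4
cmp $t6, 1  (cmp 4,1)
bgt again: taken
after add $t5, $t5, 17: $t5=25+17=42
after xor $t5, $t5, 11: $t5=42^11=33
after lw $t5, 0($t0): $t5=M[4]=-6
after add $t2, $t2, $t5: $t2=35+(-6)=29
after add $t0, $t0, 4: $t0=4+4=8
after sub $t6, $t6, 1: $t6=4-1=3
cmp $t6, 1  (cmp 3,1)
bgt again: taken
after add $t5, $t5, 17: $t5=(-6)+17=11
after xor $t5, $t5, 11: $t5=11^11=0
after lw $t5, 0($t0): $t5=M[8]=28
after add $t2, $t2, $t5: $t2=29+28=57
after add $t0, $t0, 4: $t0=8+4=12
after sub $t6, $t6, 1: $t6=3-1=2
cmp $t6, 1  (cmp 2,1)
bgt again: taken
after add $t5, $t5, 17: $t5=28+17=45
after xor $t5, $t5, 11: $t5=45^11=38
after lw $t5, 0($t0): $t5=M[12]=2
after add $t2, $t2, $t5: $t2=57+2=59
After step 32: $t2 = 59.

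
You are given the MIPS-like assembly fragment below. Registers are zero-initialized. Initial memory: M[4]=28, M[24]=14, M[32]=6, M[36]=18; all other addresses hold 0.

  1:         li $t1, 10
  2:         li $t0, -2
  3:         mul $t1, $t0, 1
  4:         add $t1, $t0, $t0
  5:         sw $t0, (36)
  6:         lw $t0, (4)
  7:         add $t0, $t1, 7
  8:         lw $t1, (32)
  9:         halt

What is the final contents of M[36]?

$t1=10
$t0=-2
$t1=(-2)*1=-2
$t1=(-2)+(-2)=-4
sw $t0, (36) → M[36]=-2
$t0=M[4]=28
$t0=(-4)+7=3
$t1=M[32]=6
halt.

-2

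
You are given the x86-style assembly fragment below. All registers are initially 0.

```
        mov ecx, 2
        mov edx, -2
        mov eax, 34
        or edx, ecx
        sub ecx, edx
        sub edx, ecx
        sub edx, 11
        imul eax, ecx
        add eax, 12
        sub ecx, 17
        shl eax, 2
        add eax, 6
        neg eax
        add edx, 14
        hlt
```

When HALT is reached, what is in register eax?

mov ecx, 2 → ecx=2
mov edx, -2 → edx=-2
mov eax, 34 → eax=34
or edx, ecx → edx=(-2)|2=-2
sub ecx, edx → ecx=2-(-2)=4
sub edx, ecx → edx=(-2)-4=-6
sub edx, 11 → edx=(-6)-11=-17
imul eax, ecx → eax=34*4=136
add eax, 12 → eax=136+12=148
sub ecx, 17 → ecx=4-17=-13
shl eax, 2 → eax=148<<2=592
add eax, 6 → eax=592+6=598
neg eax → eax=-(598)=-598
add edx, 14 → edx=(-17)+14=-3
halt.

-598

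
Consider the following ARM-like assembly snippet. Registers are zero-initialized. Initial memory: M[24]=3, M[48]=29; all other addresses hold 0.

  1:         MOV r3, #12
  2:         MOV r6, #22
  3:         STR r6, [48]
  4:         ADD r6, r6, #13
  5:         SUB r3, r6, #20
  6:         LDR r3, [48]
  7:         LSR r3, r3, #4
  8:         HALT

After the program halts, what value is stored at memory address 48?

r3=12
r6=22
STR r6, [48] → M[48]=22
r6=22+13=35
r3=35-20=15
r3=M[48]=22
r3=22>>4=1
halt.

22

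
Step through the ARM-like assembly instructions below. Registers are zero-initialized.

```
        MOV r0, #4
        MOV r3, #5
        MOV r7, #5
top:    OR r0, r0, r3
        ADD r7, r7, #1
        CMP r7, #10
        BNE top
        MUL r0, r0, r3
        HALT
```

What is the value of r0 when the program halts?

25

after MOV r0, #4: r0=4
after MOV r3, #5: r3=5
after MOV r7, #5: r7=5
after OR r0, r0, r3: r0=4|5=5
after ADD r7, r7, #1: r7=5+1=6
CMP r7, #10  (cmp 6,10)
BNE top: taken
after OR r0, r0, r3: r0=5|5=5
after ADD r7, r7, #1: r7=6+1=7
CMP r7, #10  (cmp 7,10)
BNE top: taken
after OR r0, r0, r3: r0=5|5=5
after ADD r7, r7, #1: r7=7+1=8
CMP r7, #10  (cmp 8,10)
BNE top: taken
after OR r0, r0, r3: r0=5|5=5
after ADD r7, r7, #1: r7=8+1=9
CMP r7, #10  (cmp 9,10)
BNE top: taken
after OR r0, r0, r3: r0=5|5=5
after ADD r7, r7, #1: r7=9+1=10
CMP r7, #10  (cmp 10,10)
BNE top: not taken
after MUL r0, r0, r3: r0=5*5=25
halt.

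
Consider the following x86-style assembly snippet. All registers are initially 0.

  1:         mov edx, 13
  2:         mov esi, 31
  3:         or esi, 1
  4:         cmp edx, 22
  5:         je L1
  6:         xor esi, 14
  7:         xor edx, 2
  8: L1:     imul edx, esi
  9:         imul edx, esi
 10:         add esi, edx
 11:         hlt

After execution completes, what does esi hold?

4352

after mov edx, 13: edx=13
after mov esi, 31: esi=31
after or esi, 1: esi=31|1=31
cmp edx, 22  (cmp 13,22)
je L1: not taken
after xor esi, 14: esi=31^14=17
after xor edx, 2: edx=13^2=15
after imul edx, esi: edx=15*17=255
after imul edx, esi: edx=255*17=4335
after add esi, edx: esi=17+4335=4352
halt.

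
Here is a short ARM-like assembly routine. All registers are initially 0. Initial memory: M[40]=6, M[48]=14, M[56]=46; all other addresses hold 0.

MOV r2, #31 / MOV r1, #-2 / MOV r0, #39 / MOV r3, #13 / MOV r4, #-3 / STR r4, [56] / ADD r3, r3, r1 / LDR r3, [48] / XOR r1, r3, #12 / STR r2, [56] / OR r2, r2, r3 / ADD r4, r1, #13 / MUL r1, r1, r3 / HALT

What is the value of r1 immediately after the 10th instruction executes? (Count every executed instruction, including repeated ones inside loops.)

after MOV r2, #31: r2=31
after MOV r1, #-2: r1=-2
after MOV r0, #39: r0=39
after MOV r3, #13: r3=13
after MOV r4, #-3: r4=-3
STR r4, [56] → M[56]=-3
after ADD r3, r3, r1: r3=13+(-2)=11
after LDR r3, [48]: r3=M[48]=14
after XOR r1, r3, #12: r1=14^12=2
STR r2, [56] → M[56]=31
After step 10: r1 = 2.

2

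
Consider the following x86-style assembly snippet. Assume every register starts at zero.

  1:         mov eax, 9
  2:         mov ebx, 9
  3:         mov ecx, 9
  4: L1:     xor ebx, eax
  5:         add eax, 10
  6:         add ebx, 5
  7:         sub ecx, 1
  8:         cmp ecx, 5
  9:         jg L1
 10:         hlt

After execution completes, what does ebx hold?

49

after mov eax, 9: eax=9
after mov ebx, 9: ebx=9
after mov ecx, 9: ecx=9
after xor ebx, eax: ebx=9^9=0
after add eax, 10: eax=9+10=19
after add ebx, 5: ebx=0+5=5
after sub ecx, 1: ecx=9-1=8
cmp ecx, 5  (cmp 8,5)
jg L1: taken
after xor ebx, eax: ebx=5^19=22
after add eax, 10: eax=19+10=29
after add ebx, 5: ebx=22+5=27
after sub ecx, 1: ecx=8-1=7
cmp ecx, 5  (cmp 7,5)
jg L1: taken
after xor ebx, eax: ebx=27^29=6
after add eax, 10: eax=29+10=39
after add ebx, 5: ebx=6+5=11
after sub ecx, 1: ecx=7-1=6
cmp ecx, 5  (cmp 6,5)
jg L1: taken
after xor ebx, eax: ebx=11^39=44
after add eax, 10: eax=39+10=49
after add ebx, 5: ebx=44+5=49
after sub ecx, 1: ecx=6-1=5
cmp ecx, 5  (cmp 5,5)
jg L1: not taken
halt.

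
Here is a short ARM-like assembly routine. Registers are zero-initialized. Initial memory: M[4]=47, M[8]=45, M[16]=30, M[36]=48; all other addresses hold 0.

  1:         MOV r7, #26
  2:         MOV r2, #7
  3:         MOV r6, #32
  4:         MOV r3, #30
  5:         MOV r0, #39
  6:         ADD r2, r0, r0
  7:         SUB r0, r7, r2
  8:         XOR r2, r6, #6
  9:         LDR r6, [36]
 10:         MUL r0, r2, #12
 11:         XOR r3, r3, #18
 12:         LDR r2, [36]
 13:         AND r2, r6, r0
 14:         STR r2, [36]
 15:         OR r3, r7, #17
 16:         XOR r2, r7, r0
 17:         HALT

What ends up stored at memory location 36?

0

after MOV r7, #26: r7=26
after MOV r2, #7: r2=7
after MOV r6, #32: r6=32
after MOV r3, #30: r3=30
after MOV r0, #39: r0=39
after ADD r2, r0, r0: r2=39+39=78
after SUB r0, r7, r2: r0=26-78=-52
after XOR r2, r6, #6: r2=32^6=38
after LDR r6, [36]: r6=M[36]=48
after MUL r0, r2, #12: r0=38*12=456
after XOR r3, r3, #18: r3=30^18=12
after LDR r2, [36]: r2=M[36]=48
after AND r2, r6, r0: r2=48&456=0
STR r2, [36] → M[36]=0
after OR r3, r7, #17: r3=26|17=27
after XOR r2, r7, r0: r2=26^456=466
halt.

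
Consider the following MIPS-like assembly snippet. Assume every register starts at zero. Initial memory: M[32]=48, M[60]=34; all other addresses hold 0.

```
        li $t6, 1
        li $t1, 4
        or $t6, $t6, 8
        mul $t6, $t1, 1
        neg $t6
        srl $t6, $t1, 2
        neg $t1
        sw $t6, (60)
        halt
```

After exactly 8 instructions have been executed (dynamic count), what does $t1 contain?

-4

after li $t6, 1: $t6=1
after li $t1, 4: $t1=4
after or $t6, $t6, 8: $t6=1|8=9
after mul $t6, $t1, 1: $t6=4*1=4
after neg $t6: $t6=-(4)=-4
after srl $t6, $t1, 2: $t6=4>>2=1
after neg $t1: $t1=-(4)=-4
sw $t6, (60) → M[60]=1
After step 8: $t1 = -4.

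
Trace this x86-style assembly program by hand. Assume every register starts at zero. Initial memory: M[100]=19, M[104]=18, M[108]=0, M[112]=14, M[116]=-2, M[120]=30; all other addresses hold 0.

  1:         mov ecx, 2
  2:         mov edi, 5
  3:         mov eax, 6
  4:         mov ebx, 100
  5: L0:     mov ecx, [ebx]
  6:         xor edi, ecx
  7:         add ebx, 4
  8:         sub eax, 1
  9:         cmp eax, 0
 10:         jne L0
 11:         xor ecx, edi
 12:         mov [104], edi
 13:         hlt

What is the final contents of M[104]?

mov ecx, 2 → ecx=2
mov edi, 5 → edi=5
mov eax, 6 → eax=6
mov ebx, 100 → ebx=100
mov ecx, [ebx] → ecx=M[100]=19
xor edi, ecx → edi=5^19=22
add ebx, 4 → ebx=100+4=104
sub eax, 1 → eax=6-1=5
cmp eax, 0  (cmp 5,0)
jne L0: taken
mov ecx, [ebx] → ecx=M[104]=18
xor edi, ecx → edi=22^18=4
add ebx, 4 → ebx=104+4=108
sub eax, 1 → eax=5-1=4
cmp eax, 0  (cmp 4,0)
jne L0: taken
mov ecx, [ebx] → ecx=M[108]=0
xor edi, ecx → edi=4^0=4
add ebx, 4 → ebx=108+4=112
sub eax, 1 → eax=4-1=3
cmp eax, 0  (cmp 3,0)
jne L0: taken
mov ecx, [ebx] → ecx=M[112]=14
xor edi, ecx → edi=4^14=10
add ebx, 4 → ebx=112+4=116
sub eax, 1 → eax=3-1=2
cmp eax, 0  (cmp 2,0)
jne L0: taken
mov ecx, [ebx] → ecx=M[116]=-2
xor edi, ecx → edi=10^(-2)=-12
add ebx, 4 → ebx=116+4=120
sub eax, 1 → eax=2-1=1
cmp eax, 0  (cmp 1,0)
jne L0: taken
mov ecx, [ebx] → ecx=M[120]=30
xor edi, ecx → edi=(-12)^30=-22
add ebx, 4 → ebx=120+4=124
sub eax, 1 → eax=1-1=0
cmp eax, 0  (cmp 0,0)
jne L0: not taken
xor ecx, edi → ecx=30^(-22)=-12
mov [104], edi → M[104]=-22
halt.

-22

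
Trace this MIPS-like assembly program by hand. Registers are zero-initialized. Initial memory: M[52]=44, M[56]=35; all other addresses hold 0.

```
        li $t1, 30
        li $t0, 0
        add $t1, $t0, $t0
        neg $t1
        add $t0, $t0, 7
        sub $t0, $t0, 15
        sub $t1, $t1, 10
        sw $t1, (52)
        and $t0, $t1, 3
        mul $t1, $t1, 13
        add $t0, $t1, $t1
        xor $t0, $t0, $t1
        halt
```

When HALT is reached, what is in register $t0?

after li $t1, 30: $t1=30
after li $t0, 0: $t0=0
after add $t1, $t0, $t0: $t1=0+0=0
after neg $t1: $t1=-(0)=0
after add $t0, $t0, 7: $t0=0+7=7
after sub $t0, $t0, 15: $t0=7-15=-8
after sub $t1, $t1, 10: $t1=0-10=-10
sw $t1, (52) → M[52]=-10
after and $t0, $t1, 3: $t0=(-10)&3=2
after mul $t1, $t1, 13: $t1=(-10)*13=-130
after add $t0, $t1, $t1: $t0=(-130)+(-130)=-260
after xor $t0, $t0, $t1: $t0=(-260)^(-130)=386
halt.

386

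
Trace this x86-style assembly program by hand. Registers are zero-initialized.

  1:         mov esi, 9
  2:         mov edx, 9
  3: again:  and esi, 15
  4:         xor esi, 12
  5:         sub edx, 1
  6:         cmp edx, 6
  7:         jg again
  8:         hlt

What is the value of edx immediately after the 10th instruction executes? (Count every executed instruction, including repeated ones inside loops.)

esi=9
edx=9
esi=9&15=9
esi=9^12=5
edx=9-1=8
cmp edx, 6  (cmp 8,6)
jg again: taken
esi=5&15=5
esi=5^12=9
edx=8-1=7
After step 10: edx = 7.

7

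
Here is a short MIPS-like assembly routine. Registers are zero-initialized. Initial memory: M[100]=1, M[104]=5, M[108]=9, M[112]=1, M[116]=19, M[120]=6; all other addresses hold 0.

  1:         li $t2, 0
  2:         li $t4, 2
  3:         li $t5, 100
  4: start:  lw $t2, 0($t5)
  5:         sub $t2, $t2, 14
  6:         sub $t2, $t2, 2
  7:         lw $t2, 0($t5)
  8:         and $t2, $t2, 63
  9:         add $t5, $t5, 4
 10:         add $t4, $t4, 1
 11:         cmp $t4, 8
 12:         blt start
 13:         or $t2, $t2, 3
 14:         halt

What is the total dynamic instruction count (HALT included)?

59

after li $t2, 0: $t2=0
after li $t4, 2: $t4=2
after li $t5, 100: $t5=100
after lw $t2, 0($t5): $t2=M[100]=1
after sub $t2, $t2, 14: $t2=1-14=-13
after sub $t2, $t2, 2: $t2=(-13)-2=-15
after lw $t2, 0($t5): $t2=M[100]=1
after and $t2, $t2, 63: $t2=1&63=1
after add $t5, $t5, 4: $t5=100+4=104
after add $t4, $t4, 1: $t4=2+1=3
cmp $t4, 8  (cmp 3,8)
blt start: taken
after lw $t2, 0($t5): $t2=M[104]=5
after sub $t2, $t2, 14: $t2=5-14=-9
after sub $t2, $t2, 2: $t2=(-9)-2=-11
after lw $t2, 0($t5): $t2=M[104]=5
after and $t2, $t2, 63: $t2=5&63=5
after add $t5, $t5, 4: $t5=104+4=108
after add $t4, $t4, 1: $t4=3+1=4
cmp $t4, 8  (cmp 4,8)
blt start: taken
after lw $t2, 0($t5): $t2=M[108]=9
after sub $t2, $t2, 14: $t2=9-14=-5
after sub $t2, $t2, 2: $t2=(-5)-2=-7
after lw $t2, 0($t5): $t2=M[108]=9
after and $t2, $t2, 63: $t2=9&63=9
after add $t5, $t5, 4: $t5=108+4=112
after add $t4, $t4, 1: $t4=4+1=5
cmp $t4, 8  (cmp 5,8)
blt start: taken
after lw $t2, 0($t5): $t2=M[112]=1
after sub $t2, $t2, 14: $t2=1-14=-13
after sub $t2, $t2, 2: $t2=(-13)-2=-15
after lw $t2, 0($t5): $t2=M[112]=1
after and $t2, $t2, 63: $t2=1&63=1
after add $t5, $t5, 4: $t5=112+4=116
after add $t4, $t4, 1: $t4=5+1=6
cmp $t4, 8  (cmp 6,8)
blt start: taken
after lw $t2, 0($t5): $t2=M[116]=19
after sub $t2, $t2, 14: $t2=19-14=5
after sub $t2, $t2, 2: $t2=5-2=3
after lw $t2, 0($t5): $t2=M[116]=19
after and $t2, $t2, 63: $t2=19&63=19
after add $t5, $t5, 4: $t5=116+4=120
after add $t4, $t4, 1: $t4=6+1=7
cmp $t4, 8  (cmp 7,8)
blt start: taken
after lw $t2, 0($t5): $t2=M[120]=6
after sub $t2, $t2, 14: $t2=6-14=-8
after sub $t2, $t2, 2: $t2=(-8)-2=-10
after lw $t2, 0($t5): $t2=M[120]=6
after and $t2, $t2, 63: $t2=6&63=6
after add $t5, $t5, 4: $t5=120+4=124
after add $t4, $t4, 1: $t4=7+1=8
cmp $t4, 8  (cmp 8,8)
blt start: not taken
after or $t2, $t2, 3: $t2=6|3=7
halt.
Total executed instructions: 59.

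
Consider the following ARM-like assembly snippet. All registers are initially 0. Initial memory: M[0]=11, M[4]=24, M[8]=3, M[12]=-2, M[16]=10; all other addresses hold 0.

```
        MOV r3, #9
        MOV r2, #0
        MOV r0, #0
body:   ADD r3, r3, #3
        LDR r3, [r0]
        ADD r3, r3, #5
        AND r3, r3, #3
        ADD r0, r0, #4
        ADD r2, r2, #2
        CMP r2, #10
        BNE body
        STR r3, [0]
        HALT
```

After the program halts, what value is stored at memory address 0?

3

after MOV r3, #9: r3=9
after MOV r2, #0: r2=0
after MOV r0, #0: r0=0
after ADD r3, r3, #3: r3=9+3=12
after LDR r3, [r0]: r3=M[0]=11
after ADD r3, r3, #5: r3=11+5=16
after AND r3, r3, #3: r3=16&3=0
after ADD r0, r0, #4: r0=0+4=4
after ADD r2, r2, #2: r2=0+2=2
CMP r2, #10  (cmp 2,10)
BNE body: taken
after ADD r3, r3, #3: r3=0+3=3
after LDR r3, [r0]: r3=M[4]=24
after ADD r3, r3, #5: r3=24+5=29
after AND r3, r3, #3: r3=29&3=1
after ADD r0, r0, #4: r0=4+4=8
after ADD r2, r2, #2: r2=2+2=4
CMP r2, #10  (cmp 4,10)
BNE body: taken
after ADD r3, r3, #3: r3=1+3=4
after LDR r3, [r0]: r3=M[8]=3
after ADD r3, r3, #5: r3=3+5=8
after AND r3, r3, #3: r3=8&3=0
after ADD r0, r0, #4: r0=8+4=12
after ADD r2, r2, #2: r2=4+2=6
CMP r2, #10  (cmp 6,10)
BNE body: taken
after ADD r3, r3, #3: r3=0+3=3
after LDR r3, [r0]: r3=M[12]=-2
after ADD r3, r3, #5: r3=(-2)+5=3
after AND r3, r3, #3: r3=3&3=3
after ADD r0, r0, #4: r0=12+4=16
after ADD r2, r2, #2: r2=6+2=8
CMP r2, #10  (cmp 8,10)
BNE body: taken
after ADD r3, r3, #3: r3=3+3=6
after LDR r3, [r0]: r3=M[16]=10
after ADD r3, r3, #5: r3=10+5=15
after AND r3, r3, #3: r3=15&3=3
after ADD r0, r0, #4: r0=16+4=20
after ADD r2, r2, #2: r2=8+2=10
CMP r2, #10  (cmp 10,10)
BNE body: not taken
STR r3, [0] → M[0]=3
halt.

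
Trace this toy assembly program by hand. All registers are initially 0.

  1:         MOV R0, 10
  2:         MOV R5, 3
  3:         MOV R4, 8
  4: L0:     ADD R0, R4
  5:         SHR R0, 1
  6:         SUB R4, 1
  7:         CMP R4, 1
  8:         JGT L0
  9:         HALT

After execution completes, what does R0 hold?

after MOV R0, 10: R0=10
after MOV R5, 3: R5=3
after MOV R4, 8: R4=8
after ADD R0, R4: R0=10+8=18
after SHR R0, 1: R0=18>>1=9
after SUB R4, 1: R4=8-1=7
CMP R4, 1  (cmp 7,1)
JGT L0: taken
after ADD R0, R4: R0=9+7=16
after SHR R0, 1: R0=16>>1=8
after SUB R4, 1: R4=7-1=6
CMP R4, 1  (cmp 6,1)
JGT L0: taken
after ADD R0, R4: R0=8+6=14
after SHR R0, 1: R0=14>>1=7
after SUB R4, 1: R4=6-1=5
CMP R4, 1  (cmp 5,1)
JGT L0: taken
after ADD R0, R4: R0=7+5=12
after SHR R0, 1: R0=12>>1=6
after SUB R4, 1: R4=5-1=4
CMP R4, 1  (cmp 4,1)
JGT L0: taken
after ADD R0, R4: R0=6+4=10
after SHR R0, 1: R0=10>>1=5
after SUB R4, 1: R4=4-1=3
CMP R4, 1  (cmp 3,1)
JGT L0: taken
after ADD R0, R4: R0=5+3=8
after SHR R0, 1: R0=8>>1=4
after SUB R4, 1: R4=3-1=2
CMP R4, 1  (cmp 2,1)
JGT L0: taken
after ADD R0, R4: R0=4+2=6
after SHR R0, 1: R0=6>>1=3
after SUB R4, 1: R4=2-1=1
CMP R4, 1  (cmp 1,1)
JGT L0: not taken
halt.

3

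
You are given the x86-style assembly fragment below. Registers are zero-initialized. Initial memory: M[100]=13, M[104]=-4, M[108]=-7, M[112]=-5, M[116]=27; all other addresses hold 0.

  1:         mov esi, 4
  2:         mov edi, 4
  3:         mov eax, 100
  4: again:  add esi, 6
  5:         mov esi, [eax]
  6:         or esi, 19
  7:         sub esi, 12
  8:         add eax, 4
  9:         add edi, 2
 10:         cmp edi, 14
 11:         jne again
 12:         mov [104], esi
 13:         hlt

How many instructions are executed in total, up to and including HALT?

mov esi, 4 → esi=4
mov edi, 4 → edi=4
mov eax, 100 → eax=100
add esi, 6 → esi=4+6=10
mov esi, [eax] → esi=M[100]=13
or esi, 19 → esi=13|19=31
sub esi, 12 → esi=31-12=19
add eax, 4 → eax=100+4=104
add edi, 2 → edi=4+2=6
cmp edi, 14  (cmp 6,14)
jne again: taken
add esi, 6 → esi=19+6=25
mov esi, [eax] → esi=M[104]=-4
or esi, 19 → esi=(-4)|19=-1
sub esi, 12 → esi=(-1)-12=-13
add eax, 4 → eax=104+4=108
add edi, 2 → edi=6+2=8
cmp edi, 14  (cmp 8,14)
jne again: taken
add esi, 6 → esi=(-13)+6=-7
mov esi, [eax] → esi=M[108]=-7
or esi, 19 → esi=(-7)|19=-5
sub esi, 12 → esi=(-5)-12=-17
add eax, 4 → eax=108+4=112
add edi, 2 → edi=8+2=10
cmp edi, 14  (cmp 10,14)
jne again: taken
add esi, 6 → esi=(-17)+6=-11
mov esi, [eax] → esi=M[112]=-5
or esi, 19 → esi=(-5)|19=-5
sub esi, 12 → esi=(-5)-12=-17
add eax, 4 → eax=112+4=116
add edi, 2 → edi=10+2=12
cmp edi, 14  (cmp 12,14)
jne again: taken
add esi, 6 → esi=(-17)+6=-11
mov esi, [eax] → esi=M[116]=27
or esi, 19 → esi=27|19=27
sub esi, 12 → esi=27-12=15
add eax, 4 → eax=116+4=120
add edi, 2 → edi=12+2=14
cmp edi, 14  (cmp 14,14)
jne again: not taken
mov [104], esi → M[104]=15
halt.
Total executed instructions: 45.

45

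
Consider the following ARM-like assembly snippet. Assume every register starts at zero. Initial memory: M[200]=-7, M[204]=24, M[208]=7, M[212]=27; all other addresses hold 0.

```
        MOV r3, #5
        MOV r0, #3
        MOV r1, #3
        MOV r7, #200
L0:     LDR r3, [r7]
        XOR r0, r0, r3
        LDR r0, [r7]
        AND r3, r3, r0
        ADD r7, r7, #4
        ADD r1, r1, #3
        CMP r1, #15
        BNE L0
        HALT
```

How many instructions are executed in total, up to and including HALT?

after MOV r3, #5: r3=5
after MOV r0, #3: r0=3
after MOV r1, #3: r1=3
after MOV r7, #200: r7=200
after LDR r3, [r7]: r3=M[200]=-7
after XOR r0, r0, r3: r0=3^(-7)=-6
after LDR r0, [r7]: r0=M[200]=-7
after AND r3, r3, r0: r3=(-7)&(-7)=-7
after ADD r7, r7, #4: r7=200+4=204
after ADD r1, r1, #3: r1=3+3=6
CMP r1, #15  (cmp 6,15)
BNE L0: taken
after LDR r3, [r7]: r3=M[204]=24
after XOR r0, r0, r3: r0=(-7)^24=-31
after LDR r0, [r7]: r0=M[204]=24
after AND r3, r3, r0: r3=24&24=24
after ADD r7, r7, #4: r7=204+4=208
after ADD r1, r1, #3: r1=6+3=9
CMP r1, #15  (cmp 9,15)
BNE L0: taken
after LDR r3, [r7]: r3=M[208]=7
after XOR r0, r0, r3: r0=24^7=31
after LDR r0, [r7]: r0=M[208]=7
after AND r3, r3, r0: r3=7&7=7
after ADD r7, r7, #4: r7=208+4=212
after ADD r1, r1, #3: r1=9+3=12
CMP r1, #15  (cmp 12,15)
BNE L0: taken
after LDR r3, [r7]: r3=M[212]=27
after XOR r0, r0, r3: r0=7^27=28
after LDR r0, [r7]: r0=M[212]=27
after AND r3, r3, r0: r3=27&27=27
after ADD r7, r7, #4: r7=212+4=216
after ADD r1, r1, #3: r1=12+3=15
CMP r1, #15  (cmp 15,15)
BNE L0: not taken
halt.
Total executed instructions: 37.

37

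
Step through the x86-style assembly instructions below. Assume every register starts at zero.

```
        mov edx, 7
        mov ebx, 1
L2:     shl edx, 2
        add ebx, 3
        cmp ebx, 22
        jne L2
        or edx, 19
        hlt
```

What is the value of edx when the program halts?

114707

mov edx, 7 → edx=7
mov ebx, 1 → ebx=1
shl edx, 2 → edx=7<<2=28
add ebx, 3 → ebx=1+3=4
cmp ebx, 22  (cmp 4,22)
jne L2: taken
shl edx, 2 → edx=28<<2=112
add ebx, 3 → ebx=4+3=7
cmp ebx, 22  (cmp 7,22)
jne L2: taken
shl edx, 2 → edx=112<<2=448
add ebx, 3 → ebx=7+3=10
cmp ebx, 22  (cmp 10,22)
jne L2: taken
shl edx, 2 → edx=448<<2=1792
add ebx, 3 → ebx=10+3=13
cmp ebx, 22  (cmp 13,22)
jne L2: taken
shl edx, 2 → edx=1792<<2=7168
add ebx, 3 → ebx=13+3=16
cmp ebx, 22  (cmp 16,22)
jne L2: taken
shl edx, 2 → edx=7168<<2=28672
add ebx, 3 → ebx=16+3=19
cmp ebx, 22  (cmp 19,22)
jne L2: taken
shl edx, 2 → edx=28672<<2=114688
add ebx, 3 → ebx=19+3=22
cmp ebx, 22  (cmp 22,22)
jne L2: not taken
or edx, 19 → edx=114688|19=114707
halt.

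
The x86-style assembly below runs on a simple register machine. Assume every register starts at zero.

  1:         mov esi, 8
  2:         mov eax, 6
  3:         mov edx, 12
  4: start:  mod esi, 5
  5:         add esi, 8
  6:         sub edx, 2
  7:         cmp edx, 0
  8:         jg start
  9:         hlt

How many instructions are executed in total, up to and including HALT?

after mov esi, 8: esi=8
after mov eax, 6: eax=6
after mov edx, 12: edx=12
after mod esi, 5: esi=8%5=3
after add esi, 8: esi=3+8=11
after sub edx, 2: edx=12-2=10
cmp edx, 0  (cmp 10,0)
jg start: taken
after mod esi, 5: esi=11%5=1
after add esi, 8: esi=1+8=9
after sub edx, 2: edx=10-2=8
cmp edx, 0  (cmp 8,0)
jg start: taken
after mod esi, 5: esi=9%5=4
after add esi, 8: esi=4+8=12
after sub edx, 2: edx=8-2=6
cmp edx, 0  (cmp 6,0)
jg start: taken
after mod esi, 5: esi=12%5=2
after add esi, 8: esi=2+8=10
after sub edx, 2: edx=6-2=4
cmp edx, 0  (cmp 4,0)
jg start: taken
after mod esi, 5: esi=10%5=0
after add esi, 8: esi=0+8=8
after sub edx, 2: edx=4-2=2
cmp edx, 0  (cmp 2,0)
jg start: taken
after mod esi, 5: esi=8%5=3
after add esi, 8: esi=3+8=11
after sub edx, 2: edx=2-2=0
cmp edx, 0  (cmp 0,0)
jg start: not taken
halt.
Total executed instructions: 34.

34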